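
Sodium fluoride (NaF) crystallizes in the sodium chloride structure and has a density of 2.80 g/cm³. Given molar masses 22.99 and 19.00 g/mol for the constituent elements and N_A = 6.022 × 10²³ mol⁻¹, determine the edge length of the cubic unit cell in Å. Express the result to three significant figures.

4.64 Å

M(NaF) = 41.99 g/mol; Z = 4 formula units per cell.
a³ = Z·M/(N_A·ρ) = 4 × 41.99 / (6.022 × 10²³ × 2.80) = 9.961 × 10^-23 cm³, so a = 4.636 × 10^-8 cm = 4.64 Å.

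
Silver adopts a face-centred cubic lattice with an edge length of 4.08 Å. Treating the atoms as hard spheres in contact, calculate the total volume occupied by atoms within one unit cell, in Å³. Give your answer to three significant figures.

In an FCC lattice atoms touch along the face diagonal, so √2·a = 4r, so r = 0.3536a = 1.442 Å.
V_atoms = Z × (4/3)πr³ = 4 × (4/3)π × (1.442)³ = 50.3 Å³.

50.3 Å³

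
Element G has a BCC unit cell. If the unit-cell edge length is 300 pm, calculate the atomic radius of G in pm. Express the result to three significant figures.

130 pm

In a BCC lattice, atoms touch along the body diagonal, so √3·a = 4r.
r = √3·a/4 = 1.7321 × 300 / 4 = 130 pm.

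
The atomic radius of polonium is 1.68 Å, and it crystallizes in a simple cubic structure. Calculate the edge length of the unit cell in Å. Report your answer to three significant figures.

In a simple cubic lattice, atoms touch along the cell edge, so a = 2r.
a = 2r = 2 × 1.68 = 3.36 Å.

3.36 Å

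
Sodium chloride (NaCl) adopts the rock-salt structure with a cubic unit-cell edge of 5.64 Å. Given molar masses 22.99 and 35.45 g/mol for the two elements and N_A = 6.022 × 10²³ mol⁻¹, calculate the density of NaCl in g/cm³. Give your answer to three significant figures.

The rock-salt structure contains Z = 4 formula units per cell; M(NaCl) = 22.99 + 35.45 = 58.44 g/mol.
a³ = (5.640 × 10^-8 cm)³ = 1.794 × 10^-22 cm³.
ρ = 4 × 58.44 / (6.022 × 10²³ × 1.794 × 10^-22) = 2.164 g/cm³.

2.16 g/cm³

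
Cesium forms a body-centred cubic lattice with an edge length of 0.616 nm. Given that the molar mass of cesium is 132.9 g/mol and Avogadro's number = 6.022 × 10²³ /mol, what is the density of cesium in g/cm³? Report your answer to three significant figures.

A BCC unit cell contains Z = 2 atoms.
Cell volume: a³ = (0.616 nm)³ = (6.160 × 10^-8 cm)³ = 2.337 × 10^-22 cm³.
ρ = Z·M/(N_A·a³) = 2 × 132.9 / (6.022 × 10²³ × 2.337 × 10^-22) = 1.888 g/cm³.

1.89 g/cm³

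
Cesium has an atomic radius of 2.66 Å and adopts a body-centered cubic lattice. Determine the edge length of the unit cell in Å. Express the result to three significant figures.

6.14 Å

In a BCC lattice, atoms touch along the body diagonal, so √3·a = 4r.
a = 4r/√3 = 4 × 2.66 / 1.7321 = 6.14 Å.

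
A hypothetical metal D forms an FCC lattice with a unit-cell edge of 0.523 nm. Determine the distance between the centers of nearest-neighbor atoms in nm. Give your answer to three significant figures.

In an FCC structure, atoms touch along the face diagonal, so √2·a = 4r; the nearest-neighbor distance equals 2r = 0.7071·a.
d = 0.7071 × 0.523 = 0.370 nm.

0.370 nm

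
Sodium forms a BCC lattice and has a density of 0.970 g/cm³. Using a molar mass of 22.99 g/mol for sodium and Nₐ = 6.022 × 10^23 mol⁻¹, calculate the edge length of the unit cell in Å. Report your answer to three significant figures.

With Z = 2 atoms per BCC cell, a³ = Z·M/(N_A·ρ) = 2 × 22.99 / (6.022 × 10²³ × 0.9700 g/cm³) = 7.871 × 10^-23 cm³.
a = (7.871 × 10^-23)^(1/3) = 4.286 × 10^-8 cm = 4.29 Å.

4.29 Å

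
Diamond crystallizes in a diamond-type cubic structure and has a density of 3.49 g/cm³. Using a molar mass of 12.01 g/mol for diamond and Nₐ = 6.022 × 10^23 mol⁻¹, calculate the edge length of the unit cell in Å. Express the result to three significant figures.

3.58 Å

With Z = 8 atoms per diamond cubic cell, a³ = Z·M/(N_A·ρ) = 8 × 12.01 / (6.022 × 10²³ × 3.490 g/cm³) = 4.572 × 10^-23 cm³.
a = (4.572 × 10^-23)^(1/3) = 3.576 × 10^-8 cm = 3.58 Å.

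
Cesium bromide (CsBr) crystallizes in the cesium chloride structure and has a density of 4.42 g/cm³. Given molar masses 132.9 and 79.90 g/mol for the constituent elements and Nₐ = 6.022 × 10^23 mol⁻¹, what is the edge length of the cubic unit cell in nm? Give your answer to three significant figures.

M(CsBr) = 212.8 g/mol; Z = 1 formula unit per cell.
a³ = Z·M/(N_A·ρ) = 1 × 212.8 / (6.022 × 10²³ × 4.42) = 7.995 × 10^-23 cm³, so a = 4.308 × 10^-8 cm = 0.431 nm.

0.431 nm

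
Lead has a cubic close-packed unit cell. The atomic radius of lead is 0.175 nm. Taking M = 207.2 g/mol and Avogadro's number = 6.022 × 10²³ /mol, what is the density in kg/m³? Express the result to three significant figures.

In an FCC lattice, atoms touch along the face diagonal, so √2·a = 4r, giving a = 0.4950 nm = 4.950 × 10^-8 cm.
With Z = 4, ρ = Z·M/(N_A·a³) = 4 × 207.2 / (6.022 × 10²³ × 1.213 × 10^-22) = 11.35 g/cm³ = 11300 kg/m³.

11300 kg/m³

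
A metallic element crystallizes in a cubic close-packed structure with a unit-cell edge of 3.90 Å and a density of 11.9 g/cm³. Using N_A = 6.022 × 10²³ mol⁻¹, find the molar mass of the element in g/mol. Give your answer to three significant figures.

106 g/mol

An FCC cell has Z = 4 atoms; a = 3.900 × 10^-8 cm.
M = ρ·N_A·a³/Z = 11.9 × 6.022 × 10²³ × 5.932 × 10^-23 / 4 = 106 g/mol.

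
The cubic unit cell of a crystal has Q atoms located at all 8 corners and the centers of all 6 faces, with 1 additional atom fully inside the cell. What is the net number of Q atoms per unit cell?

Corner atoms are shared by 8 cells (1/8 each), face atoms by 2 (1/2 each), interior atoms are unshared.
Net atoms = 8 × 1/8 + 6 × 1/2 + 1 = 1 + 3 + 1 = 5.

5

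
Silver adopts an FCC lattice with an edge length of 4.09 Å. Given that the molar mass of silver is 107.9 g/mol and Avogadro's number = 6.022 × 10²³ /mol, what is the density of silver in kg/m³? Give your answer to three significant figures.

An FCC unit cell contains Z = 4 atoms.
Cell volume: a³ = (4.09 Å)³ = (4.090 × 10^-8 cm)³ = 6.842 × 10^-23 cm³.
ρ = Z·M/(N_A·a³) = 4 × 107.9 / (6.022 × 10²³ × 6.842 × 10^-23) = 10.48 g/cm³ = 10500 kg/m³.

10500 kg/m³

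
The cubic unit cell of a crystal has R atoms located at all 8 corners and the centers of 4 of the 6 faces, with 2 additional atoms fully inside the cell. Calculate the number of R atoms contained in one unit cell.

5

Corner atoms are shared by 8 cells (1/8 each), face atoms by 2 (1/2 each), interior atoms are unshared.
Net atoms = 8 × 1/8 + 4 × 1/2 + 2 = 1 + 2 + 2 = 5.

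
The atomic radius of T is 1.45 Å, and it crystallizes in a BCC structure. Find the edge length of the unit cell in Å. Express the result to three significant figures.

3.35 Å

In a BCC lattice, atoms touch along the body diagonal, so √3·a = 4r.
a = 4r/√3 = 4 × 1.45 / 1.7321 = 3.35 Å.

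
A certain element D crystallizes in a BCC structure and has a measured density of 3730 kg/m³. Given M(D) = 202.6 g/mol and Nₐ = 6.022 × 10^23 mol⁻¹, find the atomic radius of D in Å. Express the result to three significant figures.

2.45 Å

For a BCC cell (Z = 2), a³ = Z·M/(N_A·ρ) = 2 × 202.6 / (6.022 × 10²³ × 3.730) = 1.804 × 10^-22 cm³, so a = 5.650 × 10^-8 cm = 5.650 Å.
Atoms touch along the body diagonal, so √3·a = 4r, so r = 0.4330 × a = 2.45 Å.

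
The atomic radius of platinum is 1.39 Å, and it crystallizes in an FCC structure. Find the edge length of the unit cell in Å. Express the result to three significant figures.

In an FCC lattice, atoms touch along the face diagonal, so √2·a = 4r.
a = 4r/√2 = 4 × 1.39 / 1.4142 = 3.93 Å.

3.93 Å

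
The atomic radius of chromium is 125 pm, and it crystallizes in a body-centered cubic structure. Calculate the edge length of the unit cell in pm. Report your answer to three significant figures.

289 pm

In a BCC lattice, atoms touch along the body diagonal, so √3·a = 4r.
a = 4r/√3 = 4 × 125 / 1.7321 = 289 pm.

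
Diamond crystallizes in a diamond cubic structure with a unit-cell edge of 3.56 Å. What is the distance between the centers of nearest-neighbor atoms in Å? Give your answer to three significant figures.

1.54 Å

In a diamond cubic structure, nearest neighbors lie along the body diagonal with √3·a = 8r; the nearest-neighbor distance equals 2r = 0.4330·a.
d = 0.4330 × 3.56 = 1.54 Å.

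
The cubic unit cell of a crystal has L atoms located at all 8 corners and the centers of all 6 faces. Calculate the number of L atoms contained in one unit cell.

4

Corner atoms are shared by 8 cells (1/8 each), face atoms by 2 (1/2 each).
Net atoms = 8 × 1/8 + 6 × 1/2 = 1 + 3 = 4.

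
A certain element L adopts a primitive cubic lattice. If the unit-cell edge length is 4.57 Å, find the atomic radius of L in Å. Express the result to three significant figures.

In a simple cubic lattice, atoms touch along the cell edge, so a = 2r.
r = a/2 = 4.57/2 = 2.29 Å.

2.29 Å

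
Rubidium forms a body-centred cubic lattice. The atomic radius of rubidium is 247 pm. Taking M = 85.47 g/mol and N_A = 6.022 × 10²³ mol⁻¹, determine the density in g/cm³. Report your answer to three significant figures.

1.53 g/cm³

In a BCC lattice, atoms touch along the body diagonal, so √3·a = 4r, giving a = 570.4 pm = 5.704 × 10^-8 cm.
With Z = 2, ρ = Z·M/(N_A·a³) = 2 × 85.47 / (6.022 × 10²³ × 1.856 × 10^-22) = 1.529 g/cm³.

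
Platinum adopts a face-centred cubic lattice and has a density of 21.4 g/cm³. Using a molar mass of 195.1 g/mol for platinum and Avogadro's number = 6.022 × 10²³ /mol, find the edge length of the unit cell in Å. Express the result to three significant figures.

With Z = 4 atoms per FCC cell, a³ = Z·M/(N_A·ρ) = 4 × 195.1 / (6.022 × 10²³ × 21.40 g/cm³) = 6.056 × 10^-23 cm³.
a = (6.056 × 10^-23)^(1/3) = 3.927 × 10^-8 cm = 3.93 Å.

3.93 Å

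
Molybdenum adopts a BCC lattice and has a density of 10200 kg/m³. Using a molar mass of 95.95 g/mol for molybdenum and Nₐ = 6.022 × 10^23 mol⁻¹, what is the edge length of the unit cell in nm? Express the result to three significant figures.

0.315 nm

With Z = 2 atoms per BCC cell, a³ = Z·M/(N_A·ρ) = 2 × 95.95 / (6.022 × 10²³ × 10.20 g/cm³) = 3.124 × 10^-23 cm³.
a = (3.124 × 10^-23)^(1/3) = 3.150 × 10^-8 cm = 0.315 nm.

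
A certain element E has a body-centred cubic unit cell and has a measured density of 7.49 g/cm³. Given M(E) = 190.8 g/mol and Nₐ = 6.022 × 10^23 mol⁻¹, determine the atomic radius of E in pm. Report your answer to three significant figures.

190 pm

For a BCC cell (Z = 2), a³ = Z·M/(N_A·ρ) = 2 × 190.8 / (6.022 × 10²³ × 7.490) = 8.460 × 10^-23 cm³, so a = 4.390 × 10^-8 cm = 439.0 pm.
Atoms touch along the body diagonal, so √3·a = 4r, so r = 0.4330 × a = 190 pm.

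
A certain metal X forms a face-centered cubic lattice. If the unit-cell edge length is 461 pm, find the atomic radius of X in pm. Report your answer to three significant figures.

163 pm

In an FCC lattice, atoms touch along the face diagonal, so √2·a = 4r.
r = √2·a/4 = 1.4142 × 461 / 4 = 163 pm.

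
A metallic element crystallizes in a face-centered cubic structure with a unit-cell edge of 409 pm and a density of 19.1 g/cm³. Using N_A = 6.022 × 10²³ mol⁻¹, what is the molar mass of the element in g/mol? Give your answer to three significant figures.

An FCC cell has Z = 4 atoms; a = 4.090 × 10^-8 cm.
M = ρ·N_A·a³/Z = 19.1 × 6.022 × 10²³ × 6.842 × 10^-23 / 4 = 197 g/mol.

197 g/mol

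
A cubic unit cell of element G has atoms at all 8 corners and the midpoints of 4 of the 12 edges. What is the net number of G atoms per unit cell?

Corner atoms are shared by 8 cells (1/8 each), edge atoms by 4 (1/4 each).
Net atoms = 8 × 1/8 + 4 × 1/4 = 1 + 1 = 2.

2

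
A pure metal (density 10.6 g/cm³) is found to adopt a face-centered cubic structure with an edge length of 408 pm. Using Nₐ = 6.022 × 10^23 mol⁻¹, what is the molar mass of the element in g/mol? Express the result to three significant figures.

An FCC cell has Z = 4 atoms; a = 4.080 × 10^-8 cm.
M = ρ·N_A·a³/Z = 10.6 × 6.022 × 10²³ × 6.792 × 10^-23 / 4 = 108 g/mol.

108 g/mol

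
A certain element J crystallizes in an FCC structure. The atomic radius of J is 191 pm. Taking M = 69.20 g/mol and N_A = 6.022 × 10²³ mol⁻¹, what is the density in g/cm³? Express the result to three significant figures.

In an FCC lattice, atoms touch along the face diagonal, so √2·a = 4r, giving a = 540.2 pm = 5.402 × 10^-8 cm.
With Z = 4, ρ = Z·M/(N_A·a³) = 4 × 69.20 / (6.022 × 10²³ × 1.577 × 10^-22) = 2.915 g/cm³.

2.92 g/cm³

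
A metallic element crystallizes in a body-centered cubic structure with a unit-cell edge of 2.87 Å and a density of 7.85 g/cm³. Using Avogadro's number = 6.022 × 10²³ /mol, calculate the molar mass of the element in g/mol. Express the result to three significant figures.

55.9 g/mol

A BCC cell has Z = 2 atoms; a = 2.870 × 10^-8 cm.
M = ρ·N_A·a³/Z = 7.85 × 6.022 × 10²³ × 2.364 × 10^-23 / 2 = 55.9 g/mol.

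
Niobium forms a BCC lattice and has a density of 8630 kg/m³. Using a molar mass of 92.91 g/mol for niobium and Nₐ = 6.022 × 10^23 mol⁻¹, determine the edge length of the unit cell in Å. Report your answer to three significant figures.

3.29 Å

With Z = 2 atoms per BCC cell, a³ = Z·M/(N_A·ρ) = 2 × 92.91 / (6.022 × 10²³ × 8.630 g/cm³) = 3.576 × 10^-23 cm³.
a = (3.576 × 10^-23)^(1/3) = 3.294 × 10^-8 cm = 3.29 Å.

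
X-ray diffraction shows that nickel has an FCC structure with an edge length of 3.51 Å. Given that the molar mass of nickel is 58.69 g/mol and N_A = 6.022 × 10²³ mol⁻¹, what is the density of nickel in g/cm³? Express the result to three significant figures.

An FCC unit cell contains Z = 4 atoms.
Cell volume: a³ = (3.51 Å)³ = (3.510 × 10^-8 cm)³ = 4.324 × 10^-23 cm³.
ρ = Z·M/(N_A·a³) = 4 × 58.69 / (6.022 × 10²³ × 4.324 × 10^-23) = 9.015 g/cm³.

9.01 g/cm³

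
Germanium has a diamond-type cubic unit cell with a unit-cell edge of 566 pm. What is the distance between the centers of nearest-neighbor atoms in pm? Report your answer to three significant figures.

245 pm

In a diamond cubic structure, nearest neighbors lie along the body diagonal with √3·a = 8r; the nearest-neighbor distance equals 2r = 0.4330·a.
d = 0.4330 × 566 = 245 pm.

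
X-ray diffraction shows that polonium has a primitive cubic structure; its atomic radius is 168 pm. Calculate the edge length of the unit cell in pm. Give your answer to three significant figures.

In a simple cubic lattice, atoms touch along the cell edge, so a = 2r.
a = 2r = 2 × 168 = 336 pm.

336 pm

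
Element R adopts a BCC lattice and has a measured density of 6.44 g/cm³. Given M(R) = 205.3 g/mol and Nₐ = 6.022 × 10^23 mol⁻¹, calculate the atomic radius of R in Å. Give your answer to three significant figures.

2.05 Å

For a BCC cell (Z = 2), a³ = Z·M/(N_A·ρ) = 2 × 205.3 / (6.022 × 10²³ × 6.440) = 1.059 × 10^-22 cm³, so a = 4.731 × 10^-8 cm = 4.731 Å.
Atoms touch along the body diagonal, so √3·a = 4r, so r = 0.4330 × a = 2.05 Å.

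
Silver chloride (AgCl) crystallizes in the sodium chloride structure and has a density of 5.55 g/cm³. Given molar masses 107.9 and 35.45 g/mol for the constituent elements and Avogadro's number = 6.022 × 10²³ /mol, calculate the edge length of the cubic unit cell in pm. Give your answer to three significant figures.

556 pm

M(AgCl) = 143.35 g/mol; Z = 4 formula units per cell.
a³ = Z·M/(N_A·ρ) = 4 × 143.35 / (6.022 × 10²³ × 5.55) = 1.716 × 10^-22 cm³, so a = 5.557 × 10^-8 cm = 556 pm.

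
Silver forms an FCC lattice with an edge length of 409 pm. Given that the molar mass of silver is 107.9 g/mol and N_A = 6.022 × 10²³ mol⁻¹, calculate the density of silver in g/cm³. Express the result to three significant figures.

10.5 g/cm³

An FCC unit cell contains Z = 4 atoms.
Cell volume: a³ = (409 pm)³ = (4.090 × 10^-8 cm)³ = 6.842 × 10^-23 cm³.
ρ = Z·M/(N_A·a³) = 4 × 107.9 / (6.022 × 10²³ × 6.842 × 10^-23) = 10.48 g/cm³.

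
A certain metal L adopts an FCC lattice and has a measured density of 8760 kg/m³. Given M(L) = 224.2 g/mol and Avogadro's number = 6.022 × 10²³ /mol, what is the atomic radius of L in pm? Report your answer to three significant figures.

196 pm

For an FCC cell (Z = 4), a³ = Z·M/(N_A·ρ) = 4 × 224.2 / (6.022 × 10²³ × 8.760) = 1.700 × 10^-22 cm³, so a = 5.540 × 10^-8 cm = 554.0 pm.
Atoms touch along the face diagonal, so √2·a = 4r, so r = 0.3536 × a = 196 pm.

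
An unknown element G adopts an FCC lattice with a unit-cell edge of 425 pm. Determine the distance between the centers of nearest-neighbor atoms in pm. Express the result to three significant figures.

In an FCC structure, atoms touch along the face diagonal, so √2·a = 4r; the nearest-neighbor distance equals 2r = 0.7071·a.
d = 0.7071 × 425 = 301 pm.

301 pm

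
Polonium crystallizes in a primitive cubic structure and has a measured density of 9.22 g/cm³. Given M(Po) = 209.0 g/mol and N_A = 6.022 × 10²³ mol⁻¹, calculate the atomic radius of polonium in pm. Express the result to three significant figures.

For a simple cubic cell (Z = 1), a³ = Z·M/(N_A·ρ) = 1 × 209.0 / (6.022 × 10²³ × 9.220) = 3.764 × 10^-23 cm³, so a = 3.351 × 10^-8 cm = 335.1 pm.
Atoms touch along the cell edge, so a = 2r, so r = 0.5000 × a = 168 pm.

168 pm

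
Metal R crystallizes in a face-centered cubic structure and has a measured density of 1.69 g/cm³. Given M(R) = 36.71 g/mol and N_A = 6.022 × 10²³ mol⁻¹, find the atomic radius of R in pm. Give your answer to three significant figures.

185 pm

For an FCC cell (Z = 4), a³ = Z·M/(N_A·ρ) = 4 × 36.71 / (6.022 × 10²³ × 1.690) = 1.443 × 10^-22 cm³, so a = 5.245 × 10^-8 cm = 524.5 pm.
Atoms touch along the face diagonal, so √2·a = 4r, so r = 0.3536 × a = 185 pm.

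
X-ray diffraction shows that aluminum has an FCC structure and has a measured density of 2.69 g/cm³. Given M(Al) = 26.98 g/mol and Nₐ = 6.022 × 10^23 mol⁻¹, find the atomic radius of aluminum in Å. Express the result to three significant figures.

1.43 Å

For an FCC cell (Z = 4), a³ = Z·M/(N_A·ρ) = 4 × 26.98 / (6.022 × 10²³ × 2.690) = 6.662 × 10^-23 cm³, so a = 4.054 × 10^-8 cm = 4.054 Å.
Atoms touch along the face diagonal, so √2·a = 4r, so r = 0.3536 × a = 1.43 Å.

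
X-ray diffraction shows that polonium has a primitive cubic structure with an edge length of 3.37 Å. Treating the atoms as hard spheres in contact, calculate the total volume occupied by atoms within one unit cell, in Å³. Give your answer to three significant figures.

20.0 Å³

In a simple cubic lattice atoms touch along the cell edge, so a = 2r, so r = 0.5000a = 1.685 Å.
V_atoms = Z × (4/3)πr³ = 1 × (4/3)π × (1.685)³ = 20.0 Å³.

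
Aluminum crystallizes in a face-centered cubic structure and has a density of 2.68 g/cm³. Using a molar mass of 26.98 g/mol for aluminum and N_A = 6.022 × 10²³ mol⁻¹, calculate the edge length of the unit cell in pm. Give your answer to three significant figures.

406 pm

With Z = 4 atoms per FCC cell, a³ = Z·M/(N_A·ρ) = 4 × 26.98 / (6.022 × 10²³ × 2.680 g/cm³) = 6.687 × 10^-23 cm³.
a = (6.687 × 10^-23)^(1/3) = 4.059 × 10^-8 cm = 406 pm.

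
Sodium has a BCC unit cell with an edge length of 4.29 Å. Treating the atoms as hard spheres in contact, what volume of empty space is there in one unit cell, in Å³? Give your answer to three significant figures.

In a BCC lattice atoms touch along the body diagonal, so √3·a = 4r, so r = 0.4330a = 1.858 Å.
V_cell = a³ = 78.95 Å³; V_atoms = 2 × (4/3)πr³ = 53.70 Å³.
Empty space = 78.95 − 53.70 = 25.3 Å³.

25.3 Å³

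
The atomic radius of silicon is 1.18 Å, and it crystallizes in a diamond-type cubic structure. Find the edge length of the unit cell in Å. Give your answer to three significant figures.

5.45 Å

In a diamond cubic lattice, nearest neighbors lie along the body diagonal with √3·a = 8r.
a = 8r/√3 = 8 × 1.18 / 1.7321 = 5.45 Å.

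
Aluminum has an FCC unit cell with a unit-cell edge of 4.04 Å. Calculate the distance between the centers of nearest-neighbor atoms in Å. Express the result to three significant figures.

In an FCC structure, atoms touch along the face diagonal, so √2·a = 4r; the nearest-neighbor distance equals 2r = 0.7071·a.
d = 0.7071 × 4.04 = 2.86 Å.

2.86 Å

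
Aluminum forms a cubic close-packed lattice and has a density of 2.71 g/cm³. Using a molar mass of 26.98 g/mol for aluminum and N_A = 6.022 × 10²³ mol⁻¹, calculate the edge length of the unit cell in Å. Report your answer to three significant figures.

With Z = 4 atoms per FCC cell, a³ = Z·M/(N_A·ρ) = 4 × 26.98 / (6.022 × 10²³ × 2.710 g/cm³) = 6.613 × 10^-23 cm³.
a = (6.613 × 10^-23)^(1/3) = 4.044 × 10^-8 cm = 4.04 Å.

4.04 Å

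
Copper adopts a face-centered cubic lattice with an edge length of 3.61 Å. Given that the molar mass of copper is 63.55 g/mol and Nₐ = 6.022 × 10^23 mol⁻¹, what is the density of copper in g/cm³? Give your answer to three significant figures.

An FCC unit cell contains Z = 4 atoms.
Cell volume: a³ = (3.61 Å)³ = (3.610 × 10^-8 cm)³ = 4.705 × 10^-23 cm³.
ρ = Z·M/(N_A·a³) = 4 × 63.55 / (6.022 × 10²³ × 4.705 × 10^-23) = 8.972 g/cm³.

8.97 g/cm³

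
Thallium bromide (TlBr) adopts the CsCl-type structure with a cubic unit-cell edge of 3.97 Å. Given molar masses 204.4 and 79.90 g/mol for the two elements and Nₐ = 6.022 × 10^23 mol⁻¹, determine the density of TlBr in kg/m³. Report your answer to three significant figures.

The CsCl-type structure contains Z = 1 formula unit per cell; M(TlBr) = 204.4 + 79.90 = 284.3 g/mol.
a³ = (3.970 × 10^-8 cm)³ = 6.257 × 10^-23 cm³.
ρ = 1 × 284.3 / (6.022 × 10²³ × 6.257 × 10^-23) = 7.545 g/cm³ = 7550 kg/m³.

7550 kg/m³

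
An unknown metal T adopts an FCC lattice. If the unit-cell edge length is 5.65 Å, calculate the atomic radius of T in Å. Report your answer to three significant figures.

In an FCC lattice, atoms touch along the face diagonal, so √2·a = 4r.
r = √2·a/4 = 1.4142 × 5.65 / 4 = 2.00 Å.

2.00 Å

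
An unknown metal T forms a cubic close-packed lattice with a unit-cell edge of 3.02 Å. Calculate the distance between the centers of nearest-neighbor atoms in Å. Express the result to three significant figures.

In an FCC structure, atoms touch along the face diagonal, so √2·a = 4r; the nearest-neighbor distance equals 2r = 0.7071·a.
d = 0.7071 × 3.02 = 2.14 Å.

2.14 Å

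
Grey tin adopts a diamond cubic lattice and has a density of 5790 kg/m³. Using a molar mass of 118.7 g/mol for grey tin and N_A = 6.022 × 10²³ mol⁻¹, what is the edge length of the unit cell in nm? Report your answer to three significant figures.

0.648 nm

With Z = 8 atoms per diamond cubic cell, a³ = Z·M/(N_A·ρ) = 8 × 118.7 / (6.022 × 10²³ × 5.790 g/cm³) = 2.723 × 10^-22 cm³.
a = (2.723 × 10^-22)^(1/3) = 6.482 × 10^-8 cm = 0.648 nm.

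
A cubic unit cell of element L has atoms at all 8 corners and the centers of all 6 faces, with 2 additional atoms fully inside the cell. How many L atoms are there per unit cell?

6

Corner atoms are shared by 8 cells (1/8 each), face atoms by 2 (1/2 each), interior atoms are unshared.
Net atoms = 8 × 1/8 + 6 × 1/2 + 2 = 1 + 3 + 2 = 6.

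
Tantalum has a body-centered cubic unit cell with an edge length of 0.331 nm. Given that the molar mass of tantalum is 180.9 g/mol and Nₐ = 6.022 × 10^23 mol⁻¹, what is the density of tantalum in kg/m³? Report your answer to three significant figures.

16600 kg/m³

A BCC unit cell contains Z = 2 atoms.
Cell volume: a³ = (0.331 nm)³ = (3.310 × 10^-8 cm)³ = 3.626 × 10^-23 cm³.
ρ = Z·M/(N_A·a³) = 2 × 180.9 / (6.022 × 10²³ × 3.626 × 10^-23) = 16.57 g/cm³ = 16600 kg/m³.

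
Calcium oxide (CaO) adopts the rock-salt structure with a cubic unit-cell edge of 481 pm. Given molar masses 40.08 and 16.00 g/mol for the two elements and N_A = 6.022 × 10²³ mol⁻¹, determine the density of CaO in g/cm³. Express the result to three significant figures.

The rock-salt structure contains Z = 4 formula units per cell; M(CaO) = 40.08 + 16.00 = 56.08 g/mol.
a³ = (4.810 × 10^-8 cm)³ = 1.113 × 10^-22 cm³.
ρ = 4 × 56.08 / (6.022 × 10²³ × 1.113 × 10^-22) = 3.347 g/cm³.

3.35 g/cm³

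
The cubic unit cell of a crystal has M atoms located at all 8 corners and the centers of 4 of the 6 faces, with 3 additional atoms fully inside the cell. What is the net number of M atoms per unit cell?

6

Corner atoms are shared by 8 cells (1/8 each), face atoms by 2 (1/2 each), interior atoms are unshared.
Net atoms = 8 × 1/8 + 4 × 1/2 + 3 = 1 + 2 + 3 = 6.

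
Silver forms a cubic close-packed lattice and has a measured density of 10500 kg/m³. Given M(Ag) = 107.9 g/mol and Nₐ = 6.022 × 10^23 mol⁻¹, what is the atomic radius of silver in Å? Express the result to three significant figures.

1.44 Å

For an FCC cell (Z = 4), a³ = Z·M/(N_A·ρ) = 4 × 107.9 / (6.022 × 10²³ × 10.50) = 6.826 × 10^-23 cm³, so a = 4.087 × 10^-8 cm = 4.087 Å.
Atoms touch along the face diagonal, so √2·a = 4r, so r = 0.3536 × a = 1.44 Å.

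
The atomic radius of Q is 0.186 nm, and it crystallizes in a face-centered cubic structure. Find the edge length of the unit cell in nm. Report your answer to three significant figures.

In an FCC lattice, atoms touch along the face diagonal, so √2·a = 4r.
a = 4r/√2 = 4 × 0.186 / 1.4142 = 0.526 nm.

0.526 nm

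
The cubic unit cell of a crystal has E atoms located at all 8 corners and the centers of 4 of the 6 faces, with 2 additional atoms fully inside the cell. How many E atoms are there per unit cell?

5

Corner atoms are shared by 8 cells (1/8 each), face atoms by 2 (1/2 each), interior atoms are unshared.
Net atoms = 8 × 1/8 + 4 × 1/2 + 2 = 1 + 2 + 2 = 5.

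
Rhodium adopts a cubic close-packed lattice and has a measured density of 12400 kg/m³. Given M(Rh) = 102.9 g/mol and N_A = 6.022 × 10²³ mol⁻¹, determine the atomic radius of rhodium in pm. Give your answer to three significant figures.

135 pm

For an FCC cell (Z = 4), a³ = Z·M/(N_A·ρ) = 4 × 102.9 / (6.022 × 10²³ × 12.40) = 5.512 × 10^-23 cm³, so a = 3.806 × 10^-8 cm = 380.6 pm.
Atoms touch along the face diagonal, so √2·a = 4r, so r = 0.3536 × a = 135 pm.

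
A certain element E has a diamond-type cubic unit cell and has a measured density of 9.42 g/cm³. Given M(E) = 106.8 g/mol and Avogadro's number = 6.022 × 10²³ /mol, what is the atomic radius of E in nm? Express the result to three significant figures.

For a diamond cubic cell (Z = 8), a³ = Z·M/(N_A·ρ) = 8 × 106.8 / (6.022 × 10²³ × 9.420) = 1.506 × 10^-22 cm³, so a = 5.321 × 10^-8 cm = 0.5321 nm.
Nearest neighbors lie along the body diagonal with √3·a = 8r, so r = 0.2165 × a = 0.115 nm.

0.115 nm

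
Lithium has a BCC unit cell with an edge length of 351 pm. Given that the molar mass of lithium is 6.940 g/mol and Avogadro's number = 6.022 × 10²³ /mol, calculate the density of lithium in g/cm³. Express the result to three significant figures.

0.533 g/cm³

A BCC unit cell contains Z = 2 atoms.
Cell volume: a³ = (351 pm)³ = (3.510 × 10^-8 cm)³ = 4.324 × 10^-23 cm³.
ρ = Z·M/(N_A·a³) = 2 × 6.940 / (6.022 × 10²³ × 4.324 × 10^-23) = 0.5330 g/cm³.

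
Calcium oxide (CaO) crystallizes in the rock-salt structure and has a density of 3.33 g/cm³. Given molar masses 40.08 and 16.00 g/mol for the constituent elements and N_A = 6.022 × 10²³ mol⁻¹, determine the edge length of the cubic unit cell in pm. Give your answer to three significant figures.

482 pm

M(CaO) = 56.08 g/mol; Z = 4 formula units per cell.
a³ = Z·M/(N_A·ρ) = 4 × 56.08 / (6.022 × 10²³ × 3.33) = 1.119 × 10^-22 cm³, so a = 4.818 × 10^-8 cm = 482 pm.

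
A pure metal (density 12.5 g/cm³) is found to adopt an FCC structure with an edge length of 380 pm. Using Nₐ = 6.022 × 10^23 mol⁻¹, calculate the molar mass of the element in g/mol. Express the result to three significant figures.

103 g/mol

An FCC cell has Z = 4 atoms; a = 3.800 × 10^-8 cm.
M = ρ·N_A·a³/Z = 12.5 × 6.022 × 10²³ × 5.487 × 10^-23 / 4 = 103 g/mol.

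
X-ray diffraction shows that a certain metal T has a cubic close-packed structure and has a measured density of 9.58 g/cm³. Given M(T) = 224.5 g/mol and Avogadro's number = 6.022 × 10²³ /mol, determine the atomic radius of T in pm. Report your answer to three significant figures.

For an FCC cell (Z = 4), a³ = Z·M/(N_A·ρ) = 4 × 224.5 / (6.022 × 10²³ × 9.580) = 1.557 × 10^-22 cm³, so a = 5.379 × 10^-8 cm = 537.9 pm.
Atoms touch along the face diagonal, so √2·a = 4r, so r = 0.3536 × a = 190 pm.

190 pm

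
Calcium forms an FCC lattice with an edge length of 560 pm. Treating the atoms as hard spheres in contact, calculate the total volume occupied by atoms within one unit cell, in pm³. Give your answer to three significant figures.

In an FCC lattice atoms touch along the face diagonal, so √2·a = 4r, so r = 0.3536a = 198.0 pm.
V_atoms = Z × (4/3)πr³ = 4 × (4/3)π × (198.0)³ = 1.30 × 10^8 pm³.

1.30 × 10^8 pm³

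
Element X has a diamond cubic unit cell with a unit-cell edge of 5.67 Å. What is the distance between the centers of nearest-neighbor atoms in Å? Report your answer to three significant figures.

In a diamond cubic structure, nearest neighbors lie along the body diagonal with √3·a = 8r; the nearest-neighbor distance equals 2r = 0.4330·a.
d = 0.4330 × 5.67 = 2.46 Å.

2.46 Å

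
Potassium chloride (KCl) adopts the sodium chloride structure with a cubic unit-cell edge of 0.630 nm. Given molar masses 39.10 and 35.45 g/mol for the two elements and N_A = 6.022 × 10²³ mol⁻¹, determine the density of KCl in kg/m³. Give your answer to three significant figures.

The sodium chloride structure contains Z = 4 formula units per cell; M(KCl) = 39.10 + 35.45 = 74.55 g/mol.
a³ = (6.300 × 10^-8 cm)³ = 2.500 × 10^-22 cm³.
ρ = 4 × 74.55 / (6.022 × 10²³ × 2.500 × 10^-22) = 1.980 g/cm³ = 1980 kg/m³.

1980 kg/m³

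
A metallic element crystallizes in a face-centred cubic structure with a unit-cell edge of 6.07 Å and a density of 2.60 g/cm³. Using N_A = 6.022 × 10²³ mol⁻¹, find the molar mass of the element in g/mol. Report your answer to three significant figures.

87.5 g/mol

An FCC cell has Z = 4 atoms; a = 6.070 × 10^-8 cm.
M = ρ·N_A·a³/Z = 2.60 × 6.022 × 10²³ × 2.236 × 10^-22 / 4 = 87.5 g/mol.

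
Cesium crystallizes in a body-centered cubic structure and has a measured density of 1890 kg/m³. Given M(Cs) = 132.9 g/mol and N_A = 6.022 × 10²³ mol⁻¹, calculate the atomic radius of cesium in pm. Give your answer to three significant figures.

For a BCC cell (Z = 2), a³ = Z·M/(N_A·ρ) = 2 × 132.9 / (6.022 × 10²³ × 1.890) = 2.335 × 10^-22 cm³, so a = 6.158 × 10^-8 cm = 615.8 pm.
Atoms touch along the body diagonal, so √3·a = 4r, so r = 0.4330 × a = 267 pm.

267 pm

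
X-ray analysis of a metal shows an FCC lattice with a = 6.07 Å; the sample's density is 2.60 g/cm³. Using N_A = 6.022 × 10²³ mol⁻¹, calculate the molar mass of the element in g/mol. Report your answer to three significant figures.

87.5 g/mol

An FCC cell has Z = 4 atoms; a = 6.070 × 10^-8 cm.
M = ρ·N_A·a³/Z = 2.60 × 6.022 × 10²³ × 2.236 × 10^-22 / 4 = 87.5 g/mol.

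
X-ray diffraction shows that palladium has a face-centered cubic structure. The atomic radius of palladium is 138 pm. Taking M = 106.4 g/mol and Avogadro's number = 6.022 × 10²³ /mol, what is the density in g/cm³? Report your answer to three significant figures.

11.9 g/cm³

In an FCC lattice, atoms touch along the face diagonal, so √2·a = 4r, giving a = 390.3 pm = 3.903 × 10^-8 cm.
With Z = 4, ρ = Z·M/(N_A·a³) = 4 × 106.4 / (6.022 × 10²³ × 5.947 × 10^-23) = 11.88 g/cm³.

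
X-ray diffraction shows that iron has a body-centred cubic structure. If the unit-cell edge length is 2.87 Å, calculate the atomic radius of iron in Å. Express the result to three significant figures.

In a BCC lattice, atoms touch along the body diagonal, so √3·a = 4r.
r = √3·a/4 = 1.7321 × 2.87 / 4 = 1.24 Å.

1.24 Å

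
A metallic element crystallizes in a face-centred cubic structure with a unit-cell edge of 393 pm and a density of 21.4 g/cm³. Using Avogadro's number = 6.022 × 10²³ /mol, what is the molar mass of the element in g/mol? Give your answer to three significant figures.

196 g/mol

An FCC cell has Z = 4 atoms; a = 3.930 × 10^-8 cm.
M = ρ·N_A·a³/Z = 21.4 × 6.022 × 10²³ × 6.070 × 10^-23 / 4 = 196 g/mol.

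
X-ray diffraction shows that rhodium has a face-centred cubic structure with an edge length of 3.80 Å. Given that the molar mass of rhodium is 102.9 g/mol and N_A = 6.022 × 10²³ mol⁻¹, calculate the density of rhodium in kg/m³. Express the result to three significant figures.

An FCC unit cell contains Z = 4 atoms.
Cell volume: a³ = (3.80 Å)³ = (3.800 × 10^-8 cm)³ = 5.487 × 10^-23 cm³.
ρ = Z·M/(N_A·a³) = 4 × 102.9 / (6.022 × 10²³ × 5.487 × 10^-23) = 12.46 g/cm³ = 12500 kg/m³.

12500 kg/m³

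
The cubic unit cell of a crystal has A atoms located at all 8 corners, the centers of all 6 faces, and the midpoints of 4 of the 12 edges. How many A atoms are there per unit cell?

Corner atoms are shared by 8 cells (1/8 each), face atoms by 2 (1/2 each), edge atoms by 4 (1/4 each).
Net atoms = 8 × 1/8 + 6 × 1/2 + 4 × 1/4 = 1 + 3 + 1 = 5.

5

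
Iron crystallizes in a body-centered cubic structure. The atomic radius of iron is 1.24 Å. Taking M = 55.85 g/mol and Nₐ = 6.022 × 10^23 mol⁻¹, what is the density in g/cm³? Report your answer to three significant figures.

In a BCC lattice, atoms touch along the body diagonal, so √3·a = 4r, giving a = 2.864 Å = 2.864 × 10^-8 cm.
With Z = 2, ρ = Z·M/(N_A·a³) = 2 × 55.85 / (6.022 × 10²³ × 2.348 × 10^-23) = 7.899 g/cm³.

7.90 g/cm³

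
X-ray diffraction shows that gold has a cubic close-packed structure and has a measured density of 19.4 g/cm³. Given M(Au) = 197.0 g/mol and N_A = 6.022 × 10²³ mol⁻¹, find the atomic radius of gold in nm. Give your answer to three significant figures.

0.144 nm

For an FCC cell (Z = 4), a³ = Z·M/(N_A·ρ) = 4 × 197.0 / (6.022 × 10²³ × 19.40) = 6.745 × 10^-23 cm³, so a = 4.071 × 10^-8 cm = 0.4071 nm.
Atoms touch along the face diagonal, so √2·a = 4r, so r = 0.3536 × a = 0.144 nm.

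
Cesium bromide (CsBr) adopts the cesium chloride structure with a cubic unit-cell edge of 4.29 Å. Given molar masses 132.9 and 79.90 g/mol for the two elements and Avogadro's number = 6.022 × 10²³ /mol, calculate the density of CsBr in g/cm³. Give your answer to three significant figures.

The cesium chloride structure contains Z = 1 formula unit per cell; M(CsBr) = 132.9 + 79.90 = 212.8 g/mol.
a³ = (4.290 × 10^-8 cm)³ = 7.895 × 10^-23 cm³.
ρ = 1 × 212.8 / (6.022 × 10²³ × 7.895 × 10^-23) = 4.476 g/cm³.

4.48 g/cm³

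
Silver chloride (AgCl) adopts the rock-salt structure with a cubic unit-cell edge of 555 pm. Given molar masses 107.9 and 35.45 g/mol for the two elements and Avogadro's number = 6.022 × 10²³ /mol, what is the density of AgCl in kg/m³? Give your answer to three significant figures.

The rock-salt structure contains Z = 4 formula units per cell; M(AgCl) = 107.9 + 35.45 = 143.35 g/mol.
a³ = (5.550 × 10^-8 cm)³ = 1.710 × 10^-22 cm³.
ρ = 4 × 143.35 / (6.022 × 10²³ × 1.710 × 10^-22) = 5.570 g/cm³ = 5570 kg/m³.

5570 kg/m³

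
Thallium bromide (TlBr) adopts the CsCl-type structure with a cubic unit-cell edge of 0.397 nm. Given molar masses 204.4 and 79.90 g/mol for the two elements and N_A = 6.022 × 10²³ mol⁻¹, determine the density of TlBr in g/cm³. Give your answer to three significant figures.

7.55 g/cm³

The CsCl-type structure contains Z = 1 formula unit per cell; M(TlBr) = 204.4 + 79.90 = 284.3 g/mol.
a³ = (3.970 × 10^-8 cm)³ = 6.257 × 10^-23 cm³.
ρ = 1 × 284.3 / (6.022 × 10²³ × 6.257 × 10^-23) = 7.545 g/cm³.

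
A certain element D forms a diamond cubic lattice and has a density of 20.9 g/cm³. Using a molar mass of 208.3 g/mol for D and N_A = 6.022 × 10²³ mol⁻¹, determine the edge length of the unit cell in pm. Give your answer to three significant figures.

510 pm

With Z = 8 atoms per diamond cubic cell, a³ = Z·M/(N_A·ρ) = 8 × 208.3 / (6.022 × 10²³ × 20.90 g/cm³) = 1.324 × 10^-22 cm³.
a = (1.324 × 10^-22)^(1/3) = 5.097 × 10^-8 cm = 510 pm.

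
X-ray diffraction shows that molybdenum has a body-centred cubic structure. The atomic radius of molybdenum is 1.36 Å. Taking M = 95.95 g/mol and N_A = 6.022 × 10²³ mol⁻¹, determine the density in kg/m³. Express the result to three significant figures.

10300 kg/m³

In a BCC lattice, atoms touch along the body diagonal, so √3·a = 4r, giving a = 3.141 Å = 3.141 × 10^-8 cm.
With Z = 2, ρ = Z·M/(N_A·a³) = 2 × 95.95 / (6.022 × 10²³ × 3.098 × 10^-23) = 10.29 g/cm³ = 10300 kg/m³.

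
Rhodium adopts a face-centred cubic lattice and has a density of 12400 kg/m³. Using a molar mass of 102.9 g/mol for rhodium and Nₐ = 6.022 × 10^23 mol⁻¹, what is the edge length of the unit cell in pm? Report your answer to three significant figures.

With Z = 4 atoms per FCC cell, a³ = Z·M/(N_A·ρ) = 4 × 102.9 / (6.022 × 10²³ × 12.40 g/cm³) = 5.512 × 10^-23 cm³.
a = (5.512 × 10^-23)^(1/3) = 3.806 × 10^-8 cm = 381 pm.

381 pm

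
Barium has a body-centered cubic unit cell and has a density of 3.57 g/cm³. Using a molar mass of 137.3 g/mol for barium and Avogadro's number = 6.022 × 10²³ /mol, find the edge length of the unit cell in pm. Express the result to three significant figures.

504 pm

With Z = 2 atoms per BCC cell, a³ = Z·M/(N_A·ρ) = 2 × 137.3 / (6.022 × 10²³ × 3.570 g/cm³) = 1.277 × 10^-22 cm³.
a = (1.277 × 10^-22)^(1/3) = 5.036 × 10^-8 cm = 504 pm.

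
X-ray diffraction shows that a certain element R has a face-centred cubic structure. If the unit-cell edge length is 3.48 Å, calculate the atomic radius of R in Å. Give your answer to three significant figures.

1.23 Å

In an FCC lattice, atoms touch along the face diagonal, so √2·a = 4r.
r = √2·a/4 = 1.4142 × 3.48 / 4 = 1.23 Å.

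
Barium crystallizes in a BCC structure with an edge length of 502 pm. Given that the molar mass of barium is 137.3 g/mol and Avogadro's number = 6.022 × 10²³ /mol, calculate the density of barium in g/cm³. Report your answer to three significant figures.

A BCC unit cell contains Z = 2 atoms.
Cell volume: a³ = (502 pm)³ = (5.020 × 10^-8 cm)³ = 1.265 × 10^-22 cm³.
ρ = Z·M/(N_A·a³) = 2 × 137.3 / (6.022 × 10²³ × 1.265 × 10^-22) = 3.605 g/cm³.

3.60 g/cm³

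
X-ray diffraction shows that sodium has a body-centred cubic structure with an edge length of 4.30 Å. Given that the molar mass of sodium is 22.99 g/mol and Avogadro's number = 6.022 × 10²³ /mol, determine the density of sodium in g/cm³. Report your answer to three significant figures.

A BCC unit cell contains Z = 2 atoms.
Cell volume: a³ = (4.30 Å)³ = (4.300 × 10^-8 cm)³ = 7.951 × 10^-23 cm³.
ρ = Z·M/(N_A·a³) = 2 × 22.99 / (6.022 × 10²³ × 7.951 × 10^-23) = 0.9603 g/cm³.

0.960 g/cm³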